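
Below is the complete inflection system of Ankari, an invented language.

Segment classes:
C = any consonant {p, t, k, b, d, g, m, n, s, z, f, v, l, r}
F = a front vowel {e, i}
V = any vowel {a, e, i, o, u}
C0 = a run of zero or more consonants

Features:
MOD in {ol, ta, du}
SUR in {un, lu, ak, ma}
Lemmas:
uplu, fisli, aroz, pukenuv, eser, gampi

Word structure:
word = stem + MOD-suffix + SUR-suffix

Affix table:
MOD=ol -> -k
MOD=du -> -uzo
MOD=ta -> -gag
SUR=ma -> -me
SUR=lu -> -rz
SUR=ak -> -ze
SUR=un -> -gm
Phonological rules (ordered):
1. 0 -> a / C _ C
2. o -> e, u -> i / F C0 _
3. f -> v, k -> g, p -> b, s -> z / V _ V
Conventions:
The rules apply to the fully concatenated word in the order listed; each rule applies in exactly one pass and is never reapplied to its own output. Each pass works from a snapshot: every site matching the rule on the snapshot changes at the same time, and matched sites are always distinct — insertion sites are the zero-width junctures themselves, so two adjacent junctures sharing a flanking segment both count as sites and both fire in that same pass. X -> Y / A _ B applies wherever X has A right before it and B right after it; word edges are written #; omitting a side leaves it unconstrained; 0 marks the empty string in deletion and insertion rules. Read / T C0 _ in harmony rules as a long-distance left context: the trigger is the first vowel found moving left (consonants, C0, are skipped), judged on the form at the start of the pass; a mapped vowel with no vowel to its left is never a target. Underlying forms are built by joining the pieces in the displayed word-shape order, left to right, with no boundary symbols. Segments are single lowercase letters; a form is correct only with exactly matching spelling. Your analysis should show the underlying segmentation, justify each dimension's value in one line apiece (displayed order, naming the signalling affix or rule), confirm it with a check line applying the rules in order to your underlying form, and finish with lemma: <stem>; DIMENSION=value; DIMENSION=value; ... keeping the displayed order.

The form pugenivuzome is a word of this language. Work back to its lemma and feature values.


underlying: pukenuv-uzo-me
MOD=du - signalled by the affix -uzo
SUR=ma - signalled by the affix -me
check: pukenuvuzome -> pukenuvuzome -> pukenivuzome -> pugenivuzome
lemma: pukenuv; MOD=du; SUR=ma


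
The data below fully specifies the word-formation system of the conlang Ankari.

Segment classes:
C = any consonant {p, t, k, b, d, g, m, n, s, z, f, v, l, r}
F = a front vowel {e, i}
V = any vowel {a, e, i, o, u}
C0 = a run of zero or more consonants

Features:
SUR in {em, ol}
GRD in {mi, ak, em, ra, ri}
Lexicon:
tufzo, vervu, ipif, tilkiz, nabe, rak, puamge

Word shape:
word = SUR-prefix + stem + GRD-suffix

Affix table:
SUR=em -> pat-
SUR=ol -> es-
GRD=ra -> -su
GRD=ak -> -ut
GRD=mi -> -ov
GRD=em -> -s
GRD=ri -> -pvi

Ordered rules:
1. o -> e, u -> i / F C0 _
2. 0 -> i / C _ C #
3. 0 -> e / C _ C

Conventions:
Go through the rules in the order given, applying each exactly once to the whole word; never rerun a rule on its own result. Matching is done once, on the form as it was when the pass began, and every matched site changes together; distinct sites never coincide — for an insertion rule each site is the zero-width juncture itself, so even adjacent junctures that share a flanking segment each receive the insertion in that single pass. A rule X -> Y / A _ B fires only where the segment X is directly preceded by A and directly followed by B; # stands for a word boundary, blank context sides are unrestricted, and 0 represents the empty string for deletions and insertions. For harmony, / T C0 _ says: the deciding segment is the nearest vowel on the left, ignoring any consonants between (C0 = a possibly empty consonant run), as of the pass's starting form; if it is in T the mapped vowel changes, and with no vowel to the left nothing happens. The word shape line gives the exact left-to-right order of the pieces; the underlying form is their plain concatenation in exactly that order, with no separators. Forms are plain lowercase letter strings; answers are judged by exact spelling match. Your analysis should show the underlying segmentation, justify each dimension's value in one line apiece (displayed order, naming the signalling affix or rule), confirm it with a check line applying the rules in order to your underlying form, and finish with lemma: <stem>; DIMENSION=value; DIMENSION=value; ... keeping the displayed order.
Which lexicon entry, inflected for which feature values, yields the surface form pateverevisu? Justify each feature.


underlying: pat-vervu-su
SUR=em - signalled by the affix pat-
GRD=ra - signalled by the affix -su
check: patvervusu -> patvervisu -> patvervisu -> pateverevisu
lemma: vervu; SUR=em; GRD=ra


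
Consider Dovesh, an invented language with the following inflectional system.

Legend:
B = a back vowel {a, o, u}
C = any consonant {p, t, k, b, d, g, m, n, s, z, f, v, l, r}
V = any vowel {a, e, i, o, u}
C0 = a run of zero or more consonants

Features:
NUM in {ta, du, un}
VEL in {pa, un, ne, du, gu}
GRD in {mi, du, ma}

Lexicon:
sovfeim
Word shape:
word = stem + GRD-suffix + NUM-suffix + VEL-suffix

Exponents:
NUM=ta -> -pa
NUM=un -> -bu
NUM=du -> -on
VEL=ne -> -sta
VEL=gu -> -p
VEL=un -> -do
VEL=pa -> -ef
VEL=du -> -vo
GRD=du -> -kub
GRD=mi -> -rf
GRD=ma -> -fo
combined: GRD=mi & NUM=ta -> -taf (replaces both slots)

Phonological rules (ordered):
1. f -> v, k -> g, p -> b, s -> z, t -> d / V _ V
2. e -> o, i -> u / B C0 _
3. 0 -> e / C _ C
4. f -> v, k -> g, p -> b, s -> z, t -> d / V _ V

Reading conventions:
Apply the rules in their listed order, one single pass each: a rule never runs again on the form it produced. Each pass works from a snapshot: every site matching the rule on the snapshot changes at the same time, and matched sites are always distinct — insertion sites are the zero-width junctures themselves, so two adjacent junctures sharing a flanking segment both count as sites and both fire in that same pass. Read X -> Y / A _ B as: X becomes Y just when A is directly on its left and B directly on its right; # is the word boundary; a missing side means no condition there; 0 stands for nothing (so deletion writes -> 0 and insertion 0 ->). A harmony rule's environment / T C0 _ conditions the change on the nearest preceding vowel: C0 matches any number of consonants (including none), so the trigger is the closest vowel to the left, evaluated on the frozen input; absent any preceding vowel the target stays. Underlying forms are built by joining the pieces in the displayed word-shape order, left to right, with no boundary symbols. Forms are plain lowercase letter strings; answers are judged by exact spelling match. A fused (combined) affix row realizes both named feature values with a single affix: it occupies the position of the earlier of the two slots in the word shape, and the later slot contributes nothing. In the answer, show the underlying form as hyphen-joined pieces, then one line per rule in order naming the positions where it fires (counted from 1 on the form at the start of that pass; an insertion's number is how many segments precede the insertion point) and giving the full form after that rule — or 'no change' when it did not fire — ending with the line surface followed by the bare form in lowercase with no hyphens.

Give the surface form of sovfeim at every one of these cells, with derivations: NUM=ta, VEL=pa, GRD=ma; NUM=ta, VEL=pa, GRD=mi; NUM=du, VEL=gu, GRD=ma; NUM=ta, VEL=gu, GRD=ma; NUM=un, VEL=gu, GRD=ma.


cell NUM=ta, VEL=pa, GRD=ma:
underlying: sovfeim-fo-pa-ef
1. f -> v, k -> g, p -> b, s -> z, t -> d / V _ V: fires at position(s) 10: sovfeimfobaef
2. e -> o, i -> u / B C0 _: fires at position(s) 5, 12: sovfoimfobaof
3. 0 -> e / C _ C: inserts after position(s) 3, 7: sovefoimefobaof
4. f -> v, k -> g, p -> b, s -> z, t -> d / V _ V: fires at position(s) 5, 10: sovevoimevobaof
surface: sovevoimevobaof

cell NUM=ta, VEL=pa, GRD=mi:
underlying: sovfeim-taf-ef
1. f -> v, k -> g, p -> b, s -> z, t -> d / V _ V: fires at position(s) 10: sovfeimtavef
2. e -> o, i -> u / B C0 _: fires at position(s) 5, 11: sovfoimtavof
3. 0 -> e / C _ C: inserts after position(s) 3, 7: sovefoimetavof
4. f -> v, k -> g, p -> b, s -> z, t -> d / V _ V: fires at position(s) 5, 10: sovevoimedavof
surface: sovevoimedavof

cell NUM=du, VEL=gu, GRD=ma:
underlying: sovfeim-fo-on-p
1. f -> v, k -> g, p -> b, s -> z, t -> d / V _ V: no change
2. e -> o, i -> u / B C0 _: fires at position(s) 5: sovfoimfoonp
3. 0 -> e / C _ C: inserts after position(s) 3, 7, 11: sovefoimefoonep
4. f -> v, k -> g, p -> b, s -> z, t -> d / V _ V: fires at position(s) 5, 10: sovevoimevoonep
surface: sovevoimevoonep

cell NUM=ta, VEL=gu, GRD=ma:
underlying: sovfeim-fo-pa-p
1. f -> v, k -> g, p -> b, s -> z, t -> d / V _ V: fires at position(s) 10: sovfeimfobap
2. e -> o, i -> u / B C0 _: fires at position(s) 5: sovfoimfobap
3. 0 -> e / C _ C: inserts after position(s) 3, 7: sovefoimefobap
4. f -> v, k -> g, p -> b, s -> z, t -> d / V _ V: fires at position(s) 5, 10: sovevoimevobap
surface: sovevoimevobap

cell NUM=un, VEL=gu, GRD=ma:
underlying: sovfeim-fo-bu-p
1. f -> v, k -> g, p -> b, s -> z, t -> d / V _ V: no change
2. e -> o, i -> u / B C0 _: fires at position(s) 5: sovfoimfobup
3. 0 -> e / C _ C: inserts after position(s) 3, 7: sovefoimefobup
4. f -> v, k -> g, p -> b, s -> z, t -> d / V _ V: fires at position(s) 5, 10: sovevoimevobup
surface: sovevoimevobup


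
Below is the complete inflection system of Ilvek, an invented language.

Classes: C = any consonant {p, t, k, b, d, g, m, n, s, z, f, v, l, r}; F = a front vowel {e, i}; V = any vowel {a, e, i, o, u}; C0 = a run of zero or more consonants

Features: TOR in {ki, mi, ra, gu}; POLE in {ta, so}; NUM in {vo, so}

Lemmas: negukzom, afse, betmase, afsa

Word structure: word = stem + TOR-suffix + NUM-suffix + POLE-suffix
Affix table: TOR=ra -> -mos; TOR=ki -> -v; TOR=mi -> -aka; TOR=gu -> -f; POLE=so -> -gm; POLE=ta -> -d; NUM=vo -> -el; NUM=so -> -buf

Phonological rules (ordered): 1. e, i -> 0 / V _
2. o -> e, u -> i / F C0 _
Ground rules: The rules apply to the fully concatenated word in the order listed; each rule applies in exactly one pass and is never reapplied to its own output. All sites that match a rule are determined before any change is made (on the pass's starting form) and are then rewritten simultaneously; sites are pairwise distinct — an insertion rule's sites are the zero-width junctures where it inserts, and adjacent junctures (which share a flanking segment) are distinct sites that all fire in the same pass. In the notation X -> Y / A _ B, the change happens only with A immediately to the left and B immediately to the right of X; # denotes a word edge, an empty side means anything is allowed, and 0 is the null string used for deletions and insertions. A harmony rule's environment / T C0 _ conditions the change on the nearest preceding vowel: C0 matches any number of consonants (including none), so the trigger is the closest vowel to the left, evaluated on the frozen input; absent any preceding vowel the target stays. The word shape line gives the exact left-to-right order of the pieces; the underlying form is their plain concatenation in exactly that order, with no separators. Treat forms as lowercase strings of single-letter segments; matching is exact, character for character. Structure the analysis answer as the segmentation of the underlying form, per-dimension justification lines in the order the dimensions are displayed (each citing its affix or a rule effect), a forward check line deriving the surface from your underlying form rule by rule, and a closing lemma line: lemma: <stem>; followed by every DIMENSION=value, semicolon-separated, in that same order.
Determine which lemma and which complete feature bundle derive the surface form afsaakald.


underlying: afsa-aka-el-d
TOR=mi - signalled by the affix -aka
POLE=ta - signalled by the affix -d
NUM=vo - signalled by the affix -el
check: afsaakaeld -> afsaakald -> afsaakald
lemma: afsa; TOR=mi; POLE=ta; NUM=vo


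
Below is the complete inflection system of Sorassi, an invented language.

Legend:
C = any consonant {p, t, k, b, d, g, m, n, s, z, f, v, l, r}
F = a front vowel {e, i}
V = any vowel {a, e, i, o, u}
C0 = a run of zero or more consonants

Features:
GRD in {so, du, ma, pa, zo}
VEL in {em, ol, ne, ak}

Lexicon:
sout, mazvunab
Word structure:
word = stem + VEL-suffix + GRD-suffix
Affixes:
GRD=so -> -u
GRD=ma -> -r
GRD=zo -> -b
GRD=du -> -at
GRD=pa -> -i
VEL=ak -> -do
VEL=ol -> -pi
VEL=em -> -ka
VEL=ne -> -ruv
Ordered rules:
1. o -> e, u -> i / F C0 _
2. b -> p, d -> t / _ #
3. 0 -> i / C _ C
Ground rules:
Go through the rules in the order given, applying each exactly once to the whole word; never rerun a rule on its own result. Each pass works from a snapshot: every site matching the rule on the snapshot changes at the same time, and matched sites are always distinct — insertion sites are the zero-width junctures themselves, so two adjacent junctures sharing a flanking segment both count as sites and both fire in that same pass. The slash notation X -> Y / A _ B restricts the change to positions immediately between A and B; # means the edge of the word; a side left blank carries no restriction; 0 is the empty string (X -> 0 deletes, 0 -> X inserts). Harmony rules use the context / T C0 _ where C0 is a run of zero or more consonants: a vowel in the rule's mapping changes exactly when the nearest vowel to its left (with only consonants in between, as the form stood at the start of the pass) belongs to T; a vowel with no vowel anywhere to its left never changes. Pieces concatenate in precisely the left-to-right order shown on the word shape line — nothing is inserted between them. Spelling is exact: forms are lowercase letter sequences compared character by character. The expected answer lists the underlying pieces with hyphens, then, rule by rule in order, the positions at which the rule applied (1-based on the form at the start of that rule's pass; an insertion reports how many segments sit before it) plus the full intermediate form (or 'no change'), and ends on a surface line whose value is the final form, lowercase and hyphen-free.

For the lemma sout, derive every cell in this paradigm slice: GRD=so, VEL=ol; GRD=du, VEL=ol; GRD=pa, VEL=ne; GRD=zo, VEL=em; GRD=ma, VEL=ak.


cell GRD=so, VEL=ol:
underlying: sout-pi-u
1. o -> e, u -> i / F C0 _: fires at position(s) 7: soutpii
2. b -> p, d -> t / _ #: no change
3. 0 -> i / C _ C: inserts after position(s) 4: soutipii
surface: soutipii

cell GRD=du, VEL=ol:
underlying: sout-pi-at
1. o -> e, u -> i / F C0 _: no change
2. b -> p, d -> t / _ #: no change
3. 0 -> i / C _ C: inserts after position(s) 4: soutipiat
surface: soutipiat

cell GRD=pa, VEL=ne:
underlying: sout-ruv-i
1. o -> e, u -> i / F C0 _: no change
2. b -> p, d -> t / _ #: no change
3. 0 -> i / C _ C: inserts after position(s) 4: soutiruvi
surface: soutiruvi

cell GRD=zo, VEL=em:
underlying: sout-ka-b
1. o -> e, u -> i / F C0 _: no change
2. b -> p, d -> t / _ #: fires at position(s) 7: soutkap
3. 0 -> i / C _ C: inserts after position(s) 4: soutikap
surface: soutikap

cell GRD=ma, VEL=ak:
underlying: sout-do-r
1. o -> e, u -> i / F C0 _: no change
2. b -> p, d -> t / _ #: no change
3. 0 -> i / C _ C: inserts after position(s) 4: soutidor
surface: soutidor


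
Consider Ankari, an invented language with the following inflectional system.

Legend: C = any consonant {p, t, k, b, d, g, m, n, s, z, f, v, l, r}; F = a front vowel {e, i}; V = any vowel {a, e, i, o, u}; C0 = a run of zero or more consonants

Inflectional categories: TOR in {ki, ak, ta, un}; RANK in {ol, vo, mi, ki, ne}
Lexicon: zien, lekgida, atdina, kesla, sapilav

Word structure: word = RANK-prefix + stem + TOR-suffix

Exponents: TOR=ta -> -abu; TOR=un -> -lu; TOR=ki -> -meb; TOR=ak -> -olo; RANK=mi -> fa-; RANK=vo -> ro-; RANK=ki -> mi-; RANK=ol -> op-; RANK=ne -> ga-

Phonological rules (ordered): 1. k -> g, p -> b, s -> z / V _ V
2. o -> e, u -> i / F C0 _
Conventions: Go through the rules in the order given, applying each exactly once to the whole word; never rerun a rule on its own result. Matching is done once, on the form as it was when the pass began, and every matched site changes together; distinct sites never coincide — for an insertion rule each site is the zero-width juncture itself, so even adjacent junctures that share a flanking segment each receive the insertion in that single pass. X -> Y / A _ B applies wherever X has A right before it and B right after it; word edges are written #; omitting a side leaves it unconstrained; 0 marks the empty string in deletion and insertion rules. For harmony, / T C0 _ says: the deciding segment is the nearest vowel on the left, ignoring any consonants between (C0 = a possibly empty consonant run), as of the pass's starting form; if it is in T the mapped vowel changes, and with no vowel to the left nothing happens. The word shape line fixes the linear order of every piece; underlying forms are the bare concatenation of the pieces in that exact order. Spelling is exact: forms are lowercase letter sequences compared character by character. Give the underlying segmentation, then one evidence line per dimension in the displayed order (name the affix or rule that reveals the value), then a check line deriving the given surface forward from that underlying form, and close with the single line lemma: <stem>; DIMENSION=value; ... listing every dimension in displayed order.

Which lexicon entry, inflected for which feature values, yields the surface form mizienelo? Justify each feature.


underlying: mi-zien-olo
TOR=ak - signalled by the affix -olo
RANK=ki - signalled by the affix mi-
check: mizienolo -> mizienolo -> mizienelo
lemma: zien; TOR=ak; RANK=ki


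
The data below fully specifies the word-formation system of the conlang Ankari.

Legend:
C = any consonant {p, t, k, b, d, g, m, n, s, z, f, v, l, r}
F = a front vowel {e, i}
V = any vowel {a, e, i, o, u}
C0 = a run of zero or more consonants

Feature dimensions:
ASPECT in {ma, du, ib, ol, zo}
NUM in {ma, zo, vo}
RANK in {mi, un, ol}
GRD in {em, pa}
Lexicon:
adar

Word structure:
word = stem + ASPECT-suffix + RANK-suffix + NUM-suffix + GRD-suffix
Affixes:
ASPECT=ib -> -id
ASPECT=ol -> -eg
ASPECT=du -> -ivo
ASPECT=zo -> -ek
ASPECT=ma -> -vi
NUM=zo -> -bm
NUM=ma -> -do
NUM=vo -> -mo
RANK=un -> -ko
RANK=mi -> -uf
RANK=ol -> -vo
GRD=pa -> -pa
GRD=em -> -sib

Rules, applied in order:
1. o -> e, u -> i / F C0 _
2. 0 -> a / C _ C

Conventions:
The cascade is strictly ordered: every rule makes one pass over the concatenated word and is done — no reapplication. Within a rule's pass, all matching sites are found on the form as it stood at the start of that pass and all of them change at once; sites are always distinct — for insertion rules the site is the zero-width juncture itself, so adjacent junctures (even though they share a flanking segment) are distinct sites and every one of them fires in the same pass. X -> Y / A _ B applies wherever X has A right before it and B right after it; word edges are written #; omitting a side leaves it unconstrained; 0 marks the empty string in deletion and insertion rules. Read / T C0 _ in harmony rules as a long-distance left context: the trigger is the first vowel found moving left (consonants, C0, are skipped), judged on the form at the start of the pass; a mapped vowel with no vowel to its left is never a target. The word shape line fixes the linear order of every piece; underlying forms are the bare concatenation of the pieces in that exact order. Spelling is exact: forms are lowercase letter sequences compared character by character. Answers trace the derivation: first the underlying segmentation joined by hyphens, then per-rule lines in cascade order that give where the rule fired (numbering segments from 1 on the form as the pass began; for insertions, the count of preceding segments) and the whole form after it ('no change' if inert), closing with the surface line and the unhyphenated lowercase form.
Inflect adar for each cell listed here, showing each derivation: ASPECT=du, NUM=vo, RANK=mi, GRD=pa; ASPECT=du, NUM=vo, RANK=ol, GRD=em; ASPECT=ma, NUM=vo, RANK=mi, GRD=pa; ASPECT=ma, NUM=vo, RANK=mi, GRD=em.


cell ASPECT=du, NUM=vo, RANK=mi, GRD=pa:
underlying: adar-ivo-uf-mo-pa
1. o -> e, u -> i / F C0 _: fires at position(s) 7: adariveufmopa
2. 0 -> a / C _ C: inserts after position(s) 9: adariveufamopa
surface: adariveufamopa

cell ASPECT=du, NUM=vo, RANK=ol, GRD=em:
underlying: adar-ivo-vo-mo-sib
1. o -> e, u -> i / F C0 _: fires at position(s) 7: adarivevomosib
2. 0 -> a / C _ C: no change
surface: adarivevomosib

cell ASPECT=ma, NUM=vo, RANK=mi, GRD=pa:
underlying: adar-vi-uf-mo-pa
1. o -> e, u -> i / F C0 _: fires at position(s) 7: adarviifmopa
2. 0 -> a / C _ C: inserts after position(s) 4, 8: adaraviifamopa
surface: adaraviifamopa

cell ASPECT=ma, NUM=vo, RANK=mi, GRD=em:
underlying: adar-vi-uf-mo-sib
1. o -> e, u -> i / F C0 _: fires at position(s) 7: adarviifmosib
2. 0 -> a / C _ C: inserts after position(s) 4, 8: adaraviifamosib
surface: adaraviifamosib


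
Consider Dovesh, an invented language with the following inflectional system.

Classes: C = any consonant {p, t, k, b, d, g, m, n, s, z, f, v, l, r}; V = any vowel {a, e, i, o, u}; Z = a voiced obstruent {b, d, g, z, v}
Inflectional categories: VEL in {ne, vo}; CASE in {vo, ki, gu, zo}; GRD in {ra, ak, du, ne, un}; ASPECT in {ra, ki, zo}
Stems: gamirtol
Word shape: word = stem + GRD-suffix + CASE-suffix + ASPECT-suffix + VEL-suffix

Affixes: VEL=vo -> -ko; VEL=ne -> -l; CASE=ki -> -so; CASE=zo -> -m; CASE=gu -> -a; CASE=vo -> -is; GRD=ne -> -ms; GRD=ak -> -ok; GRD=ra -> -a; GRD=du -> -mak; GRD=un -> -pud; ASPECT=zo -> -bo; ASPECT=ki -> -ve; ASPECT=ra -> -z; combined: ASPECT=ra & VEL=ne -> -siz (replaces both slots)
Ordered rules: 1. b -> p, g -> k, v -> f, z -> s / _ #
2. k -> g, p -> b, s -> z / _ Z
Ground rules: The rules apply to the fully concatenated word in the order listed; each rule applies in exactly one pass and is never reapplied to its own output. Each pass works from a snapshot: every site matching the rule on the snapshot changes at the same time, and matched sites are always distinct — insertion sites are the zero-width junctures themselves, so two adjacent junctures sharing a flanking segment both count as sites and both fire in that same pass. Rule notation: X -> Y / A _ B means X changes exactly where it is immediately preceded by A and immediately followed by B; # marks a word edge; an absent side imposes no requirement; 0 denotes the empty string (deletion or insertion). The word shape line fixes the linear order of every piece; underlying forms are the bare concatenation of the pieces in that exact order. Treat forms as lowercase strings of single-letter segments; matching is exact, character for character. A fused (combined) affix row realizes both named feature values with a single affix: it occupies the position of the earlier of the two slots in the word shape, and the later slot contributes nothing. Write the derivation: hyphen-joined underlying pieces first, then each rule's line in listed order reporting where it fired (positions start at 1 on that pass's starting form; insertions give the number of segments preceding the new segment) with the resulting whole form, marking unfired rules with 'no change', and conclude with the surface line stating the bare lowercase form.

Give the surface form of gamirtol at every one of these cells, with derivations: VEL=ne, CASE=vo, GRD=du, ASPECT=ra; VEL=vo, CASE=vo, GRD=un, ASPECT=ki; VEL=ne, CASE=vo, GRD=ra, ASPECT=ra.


cell VEL=ne, CASE=vo, GRD=du, ASPECT=ra:
underlying: gamirtol-mak-is-siz
1. b -> p, g -> k, v -> f, z -> s / _ #: fires at position(s) 16: gamirtolmakissis
2. k -> g, p -> b, s -> z / _ Z: no change
surface: gamirtolmakissis

cell VEL=vo, CASE=vo, GRD=un, ASPECT=ki:
underlying: gamirtol-pud-is-ve-ko
1. b -> p, g -> k, v -> f, z -> s / _ #: no change
2. k -> g, p -> b, s -> z / _ Z: fires at position(s) 13: gamirtolpudizveko
surface: gamirtolpudizveko

cell VEL=ne, CASE=vo, GRD=ra, ASPECT=ra:
underlying: gamirtol-a-is-siz
1. b -> p, g -> k, v -> f, z -> s / _ #: fires at position(s) 14: gamirtolaissis
2. k -> g, p -> b, s -> z / _ Z: no change
surface: gamirtolaissis


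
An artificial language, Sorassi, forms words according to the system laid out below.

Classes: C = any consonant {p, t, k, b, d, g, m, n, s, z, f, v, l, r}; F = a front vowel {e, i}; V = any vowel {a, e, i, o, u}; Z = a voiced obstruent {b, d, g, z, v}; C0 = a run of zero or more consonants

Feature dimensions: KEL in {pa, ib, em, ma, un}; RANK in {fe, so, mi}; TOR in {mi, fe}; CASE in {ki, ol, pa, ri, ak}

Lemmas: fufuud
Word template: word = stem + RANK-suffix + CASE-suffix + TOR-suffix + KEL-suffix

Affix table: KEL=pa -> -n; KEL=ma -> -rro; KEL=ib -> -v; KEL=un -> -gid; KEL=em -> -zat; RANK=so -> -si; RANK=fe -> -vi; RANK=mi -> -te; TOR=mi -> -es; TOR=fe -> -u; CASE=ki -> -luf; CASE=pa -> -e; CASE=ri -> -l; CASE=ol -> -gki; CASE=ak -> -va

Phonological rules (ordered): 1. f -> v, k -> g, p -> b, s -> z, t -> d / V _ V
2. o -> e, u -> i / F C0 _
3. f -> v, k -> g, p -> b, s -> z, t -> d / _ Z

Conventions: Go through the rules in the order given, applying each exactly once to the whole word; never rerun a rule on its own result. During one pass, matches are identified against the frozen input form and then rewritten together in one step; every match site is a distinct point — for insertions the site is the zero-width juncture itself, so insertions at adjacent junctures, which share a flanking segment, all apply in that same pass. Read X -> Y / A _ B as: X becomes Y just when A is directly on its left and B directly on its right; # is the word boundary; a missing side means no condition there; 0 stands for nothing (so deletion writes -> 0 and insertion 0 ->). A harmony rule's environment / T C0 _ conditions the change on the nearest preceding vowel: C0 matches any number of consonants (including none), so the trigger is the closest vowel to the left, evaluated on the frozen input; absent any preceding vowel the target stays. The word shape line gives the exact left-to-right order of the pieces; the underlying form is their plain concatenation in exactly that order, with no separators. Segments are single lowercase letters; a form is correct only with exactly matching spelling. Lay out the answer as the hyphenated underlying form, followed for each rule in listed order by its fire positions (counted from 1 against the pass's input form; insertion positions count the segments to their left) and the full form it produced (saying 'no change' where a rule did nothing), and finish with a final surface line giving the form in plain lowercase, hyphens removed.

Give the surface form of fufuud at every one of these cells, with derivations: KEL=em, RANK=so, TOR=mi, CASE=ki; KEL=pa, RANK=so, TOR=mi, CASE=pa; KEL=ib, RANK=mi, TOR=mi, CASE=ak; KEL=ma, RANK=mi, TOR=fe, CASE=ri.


cell KEL=em, RANK=so, TOR=mi, CASE=ki:
underlying: fufuud-si-luf-es-zat
1. f -> v, k -> g, p -> b, s -> z, t -> d / V _ V: fires at position(s) 3, 11: fuvuudsiluveszat
2. o -> e, u -> i / F C0 _: fires at position(s) 10: fuvuudsiliveszat
3. f -> v, k -> g, p -> b, s -> z, t -> d / _ Z: fires at position(s) 13: fuvuudsilivezzat
surface: fuvuudsilivezzat

cell KEL=pa, RANK=so, TOR=mi, CASE=pa:
underlying: fufuud-si-e-es-n
1. f -> v, k -> g, p -> b, s -> z, t -> d / V _ V: fires at position(s) 3: fuvuudsieesn
2. o -> e, u -> i / F C0 _: no change
3. f -> v, k -> g, p -> b, s -> z, t -> d / _ Z: no change
surface: fuvuudsieesn

cell KEL=ib, RANK=mi, TOR=mi, CASE=ak:
underlying: fufuud-te-va-es-v
1. f -> v, k -> g, p -> b, s -> z, t -> d / V _ V: fires at position(s) 3: fuvuudtevaesv
2. o -> e, u -> i / F C0 _: no change
3. f -> v, k -> g, p -> b, s -> z, t -> d / _ Z: fires at position(s) 12: fuvuudtevaezv
surface: fuvuudtevaezv

cell KEL=ma, RANK=mi, TOR=fe, CASE=ri:
underlying: fufuud-te-l-u-rro
1. f -> v, k -> g, p -> b, s -> z, t -> d / V _ V: fires at position(s) 3: fuvuudtelurro
2. o -> e, u -> i / F C0 _: fires at position(s) 10: fuvuudtelirro
3. f -> v, k -> g, p -> b, s -> z, t -> d / _ Z: no change
surface: fuvuudtelirro


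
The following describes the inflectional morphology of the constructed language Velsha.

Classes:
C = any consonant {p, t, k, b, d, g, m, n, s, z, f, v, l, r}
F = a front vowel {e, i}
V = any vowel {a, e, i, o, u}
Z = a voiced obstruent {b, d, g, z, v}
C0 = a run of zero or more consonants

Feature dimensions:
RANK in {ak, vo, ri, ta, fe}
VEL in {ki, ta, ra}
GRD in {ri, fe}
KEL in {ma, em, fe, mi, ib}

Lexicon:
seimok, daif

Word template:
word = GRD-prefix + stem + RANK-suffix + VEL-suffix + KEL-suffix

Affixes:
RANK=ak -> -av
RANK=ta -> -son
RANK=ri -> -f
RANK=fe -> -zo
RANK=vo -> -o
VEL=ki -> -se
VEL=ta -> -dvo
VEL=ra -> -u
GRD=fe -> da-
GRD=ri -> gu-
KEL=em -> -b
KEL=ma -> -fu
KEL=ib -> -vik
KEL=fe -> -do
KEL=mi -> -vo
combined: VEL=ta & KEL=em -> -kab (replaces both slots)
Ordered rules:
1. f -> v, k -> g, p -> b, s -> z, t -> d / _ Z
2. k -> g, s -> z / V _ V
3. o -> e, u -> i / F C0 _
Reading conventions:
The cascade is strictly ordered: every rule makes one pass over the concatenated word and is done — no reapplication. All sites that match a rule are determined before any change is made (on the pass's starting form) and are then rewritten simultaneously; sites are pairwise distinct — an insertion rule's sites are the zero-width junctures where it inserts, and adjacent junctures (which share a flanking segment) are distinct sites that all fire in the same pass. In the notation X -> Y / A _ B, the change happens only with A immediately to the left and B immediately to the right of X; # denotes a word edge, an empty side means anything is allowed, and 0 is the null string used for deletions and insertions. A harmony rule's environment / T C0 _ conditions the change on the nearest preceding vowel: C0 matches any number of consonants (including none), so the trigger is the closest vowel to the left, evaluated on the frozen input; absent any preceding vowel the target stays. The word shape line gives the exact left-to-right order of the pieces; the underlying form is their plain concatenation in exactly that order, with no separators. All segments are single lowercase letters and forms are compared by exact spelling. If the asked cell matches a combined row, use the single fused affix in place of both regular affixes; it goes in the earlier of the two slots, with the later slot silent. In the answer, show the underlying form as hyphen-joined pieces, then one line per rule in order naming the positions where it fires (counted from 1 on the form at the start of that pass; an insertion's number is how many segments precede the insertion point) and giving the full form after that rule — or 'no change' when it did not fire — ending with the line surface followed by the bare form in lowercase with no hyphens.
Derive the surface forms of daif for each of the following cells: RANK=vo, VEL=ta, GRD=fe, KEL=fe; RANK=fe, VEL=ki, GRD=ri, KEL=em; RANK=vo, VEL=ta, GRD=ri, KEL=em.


cell RANK=vo, VEL=ta, GRD=fe, KEL=fe:
underlying: da-daif-o-dvo-do
1. f -> v, k -> g, p -> b, s -> z, t -> d / _ Z: no change
2. k -> g, s -> z / V _ V: no change
3. o -> e, u -> i / F C0 _: fires at position(s) 7: dadaifedvodo
surface: dadaifedvodo

cell RANK=fe, VEL=ki, GRD=ri, KEL=em:
underlying: gu-daif-zo-se-b
1. f -> v, k -> g, p -> b, s -> z, t -> d / _ Z: fires at position(s) 6: gudaivzoseb
2. k -> g, s -> z / V _ V: fires at position(s) 9: gudaivzozeb
3. o -> e, u -> i / F C0 _: fires at position(s) 8: gudaivzezeb
surface: gudaivzezeb

cell RANK=vo, VEL=ta, GRD=ri, KEL=em:
underlying: gu-daif-o-kab
1. f -> v, k -> g, p -> b, s -> z, t -> d / _ Z: no change
2. k -> g, s -> z / V _ V: fires at position(s) 8: gudaifogab
3. o -> e, u -> i / F C0 _: fires at position(s) 7: gudaifegab
surface: gudaifegab


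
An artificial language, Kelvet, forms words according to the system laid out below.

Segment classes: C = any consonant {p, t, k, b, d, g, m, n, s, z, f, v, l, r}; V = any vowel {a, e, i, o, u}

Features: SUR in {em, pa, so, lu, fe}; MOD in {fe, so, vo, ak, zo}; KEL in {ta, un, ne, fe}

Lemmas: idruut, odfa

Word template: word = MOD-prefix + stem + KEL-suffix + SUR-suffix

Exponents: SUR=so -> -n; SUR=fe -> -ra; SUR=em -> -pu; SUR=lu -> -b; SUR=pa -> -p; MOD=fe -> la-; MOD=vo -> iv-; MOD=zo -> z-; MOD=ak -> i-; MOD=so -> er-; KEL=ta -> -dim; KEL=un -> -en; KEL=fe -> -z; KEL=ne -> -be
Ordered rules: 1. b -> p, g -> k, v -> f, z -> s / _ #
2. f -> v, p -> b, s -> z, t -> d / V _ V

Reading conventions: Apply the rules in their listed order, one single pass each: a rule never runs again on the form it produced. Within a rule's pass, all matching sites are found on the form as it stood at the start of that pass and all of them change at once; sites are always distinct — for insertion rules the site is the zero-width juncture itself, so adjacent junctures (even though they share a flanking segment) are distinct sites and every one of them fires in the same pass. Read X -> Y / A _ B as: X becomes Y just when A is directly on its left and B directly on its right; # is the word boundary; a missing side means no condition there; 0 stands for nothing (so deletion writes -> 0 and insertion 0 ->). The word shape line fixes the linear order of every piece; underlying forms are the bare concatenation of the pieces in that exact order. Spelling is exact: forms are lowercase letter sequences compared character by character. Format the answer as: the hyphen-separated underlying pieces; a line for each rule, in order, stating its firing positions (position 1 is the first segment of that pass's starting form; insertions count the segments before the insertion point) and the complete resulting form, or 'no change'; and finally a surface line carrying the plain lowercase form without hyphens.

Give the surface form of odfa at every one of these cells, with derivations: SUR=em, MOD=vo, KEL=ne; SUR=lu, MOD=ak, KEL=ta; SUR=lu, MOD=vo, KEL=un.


cell SUR=em, MOD=vo, KEL=ne:
underlying: iv-odfa-be-pu
1. b -> p, g -> k, v -> f, z -> s / _ #: no change
2. f -> v, p -> b, s -> z, t -> d / V _ V: fires at position(s) 9: ivodfabebu
surface: ivodfabebu

cell SUR=lu, MOD=ak, KEL=ta:
underlying: i-odfa-dim-b
1. b -> p, g -> k, v -> f, z -> s / _ #: fires at position(s) 9: iodfadimp
2. f -> v, p -> b, s -> z, t -> d / V _ V: no change
surface: iodfadimp

cell SUR=lu, MOD=vo, KEL=un:
underlying: iv-odfa-en-b
1. b -> p, g -> k, v -> f, z -> s / _ #: fires at position(s) 9: ivodfaenp
2. f -> v, p -> b, s -> z, t -> d / V _ V: no change
surface: ivodfaenp


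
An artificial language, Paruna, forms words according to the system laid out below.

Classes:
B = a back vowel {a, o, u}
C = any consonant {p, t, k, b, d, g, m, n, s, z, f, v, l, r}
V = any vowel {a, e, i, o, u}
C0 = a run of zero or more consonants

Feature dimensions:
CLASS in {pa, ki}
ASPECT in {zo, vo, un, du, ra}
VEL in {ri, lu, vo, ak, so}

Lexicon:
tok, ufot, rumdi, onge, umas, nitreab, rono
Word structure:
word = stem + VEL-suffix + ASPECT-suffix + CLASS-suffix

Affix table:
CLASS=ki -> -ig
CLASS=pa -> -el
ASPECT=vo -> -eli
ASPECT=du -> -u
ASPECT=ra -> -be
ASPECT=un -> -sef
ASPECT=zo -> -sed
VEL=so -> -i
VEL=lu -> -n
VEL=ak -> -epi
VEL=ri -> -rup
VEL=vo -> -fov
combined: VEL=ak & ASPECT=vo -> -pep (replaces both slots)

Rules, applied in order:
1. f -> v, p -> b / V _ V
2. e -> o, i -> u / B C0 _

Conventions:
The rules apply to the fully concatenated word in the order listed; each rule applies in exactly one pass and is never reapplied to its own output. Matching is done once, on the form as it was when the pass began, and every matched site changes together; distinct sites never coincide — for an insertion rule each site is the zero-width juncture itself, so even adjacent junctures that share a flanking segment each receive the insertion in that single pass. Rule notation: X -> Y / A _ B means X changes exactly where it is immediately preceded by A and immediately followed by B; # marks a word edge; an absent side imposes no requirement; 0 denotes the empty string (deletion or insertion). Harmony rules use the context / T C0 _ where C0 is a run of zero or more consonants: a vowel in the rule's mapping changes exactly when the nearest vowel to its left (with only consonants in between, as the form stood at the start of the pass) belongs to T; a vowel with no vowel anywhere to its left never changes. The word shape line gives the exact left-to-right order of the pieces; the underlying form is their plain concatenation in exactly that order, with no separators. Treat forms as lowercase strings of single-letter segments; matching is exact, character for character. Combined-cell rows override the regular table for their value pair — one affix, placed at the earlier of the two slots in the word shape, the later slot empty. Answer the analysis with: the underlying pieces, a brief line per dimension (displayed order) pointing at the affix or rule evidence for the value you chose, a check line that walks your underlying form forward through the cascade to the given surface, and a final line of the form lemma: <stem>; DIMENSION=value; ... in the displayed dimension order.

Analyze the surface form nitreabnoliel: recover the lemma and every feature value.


underlying: nitreab-n-eli-el
CLASS=pa - signalled by the affix -el
ASPECT=vo - signalled by the affix -eli
VEL=lu - signalled by the affix -n
check: nitreabneliel -> nitreabneliel -> nitreabnoliel
lemma: nitreab; CLASS=pa; ASPECT=vo; VEL=lu


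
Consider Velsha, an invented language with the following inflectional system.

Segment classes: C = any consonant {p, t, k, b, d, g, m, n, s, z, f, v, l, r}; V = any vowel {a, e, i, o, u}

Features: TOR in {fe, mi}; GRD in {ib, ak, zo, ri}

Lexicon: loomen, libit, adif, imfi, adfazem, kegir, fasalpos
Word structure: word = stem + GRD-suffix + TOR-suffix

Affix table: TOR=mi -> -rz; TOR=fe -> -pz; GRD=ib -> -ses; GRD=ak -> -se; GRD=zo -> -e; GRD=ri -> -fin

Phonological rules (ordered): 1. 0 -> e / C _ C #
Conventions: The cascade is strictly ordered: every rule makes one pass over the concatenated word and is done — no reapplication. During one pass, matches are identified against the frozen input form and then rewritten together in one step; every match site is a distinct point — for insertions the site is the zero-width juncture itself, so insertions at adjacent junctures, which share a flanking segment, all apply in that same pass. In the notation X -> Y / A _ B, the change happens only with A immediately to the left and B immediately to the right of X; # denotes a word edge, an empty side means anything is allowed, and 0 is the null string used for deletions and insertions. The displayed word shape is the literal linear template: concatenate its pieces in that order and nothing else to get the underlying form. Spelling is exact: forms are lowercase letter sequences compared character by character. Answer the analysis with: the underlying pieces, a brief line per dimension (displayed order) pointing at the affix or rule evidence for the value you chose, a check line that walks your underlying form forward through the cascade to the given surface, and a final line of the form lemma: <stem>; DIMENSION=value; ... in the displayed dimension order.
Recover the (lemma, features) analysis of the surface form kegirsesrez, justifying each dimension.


underlying: kegir-ses-rz
TOR=mi - signalled by the affix -rz
GRD=ib - signalled by the affix -ses
check: kegirsesrz -> kegirsesrez
lemma: kegir; TOR=mi; GRD=ib


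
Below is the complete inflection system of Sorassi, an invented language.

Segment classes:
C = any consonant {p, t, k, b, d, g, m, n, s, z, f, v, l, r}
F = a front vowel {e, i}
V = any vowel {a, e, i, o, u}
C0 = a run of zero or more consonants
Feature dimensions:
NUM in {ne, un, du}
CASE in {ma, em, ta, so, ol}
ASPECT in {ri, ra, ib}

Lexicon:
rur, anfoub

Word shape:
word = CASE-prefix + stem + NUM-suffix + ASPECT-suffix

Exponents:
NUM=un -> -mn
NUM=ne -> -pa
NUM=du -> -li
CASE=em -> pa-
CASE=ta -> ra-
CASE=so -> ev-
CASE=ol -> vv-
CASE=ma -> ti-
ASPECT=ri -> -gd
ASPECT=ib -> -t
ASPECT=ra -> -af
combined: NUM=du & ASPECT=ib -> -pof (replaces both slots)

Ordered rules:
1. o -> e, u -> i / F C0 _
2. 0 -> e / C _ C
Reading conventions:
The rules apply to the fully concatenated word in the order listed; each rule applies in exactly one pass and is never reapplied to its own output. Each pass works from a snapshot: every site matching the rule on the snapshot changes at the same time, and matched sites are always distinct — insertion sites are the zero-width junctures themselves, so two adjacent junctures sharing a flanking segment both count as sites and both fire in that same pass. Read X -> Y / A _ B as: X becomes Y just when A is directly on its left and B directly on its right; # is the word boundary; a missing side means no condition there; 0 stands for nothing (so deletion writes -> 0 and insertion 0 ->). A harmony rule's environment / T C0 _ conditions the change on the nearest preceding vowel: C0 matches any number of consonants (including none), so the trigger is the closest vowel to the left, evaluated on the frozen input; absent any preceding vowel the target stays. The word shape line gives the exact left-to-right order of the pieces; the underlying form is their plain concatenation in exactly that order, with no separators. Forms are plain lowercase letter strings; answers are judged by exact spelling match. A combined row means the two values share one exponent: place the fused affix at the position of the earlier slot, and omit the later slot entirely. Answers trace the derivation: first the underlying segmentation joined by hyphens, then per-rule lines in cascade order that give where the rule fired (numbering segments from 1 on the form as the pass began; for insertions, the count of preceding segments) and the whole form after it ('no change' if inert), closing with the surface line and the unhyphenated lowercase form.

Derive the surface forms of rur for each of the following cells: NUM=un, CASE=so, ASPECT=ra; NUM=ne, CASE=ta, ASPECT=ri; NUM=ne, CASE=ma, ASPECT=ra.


cell NUM=un, CASE=so, ASPECT=ra:
underlying: ev-rur-mn-af
1. o -> e, u -> i / F C0 _: fires at position(s) 4: evrirmnaf
2. 0 -> e / C _ C: inserts after position(s) 2, 5, 6: everiremenaf
surface: everiremenaf

cell NUM=ne, CASE=ta, ASPECT=ri:
underlying: ra-rur-pa-gd
1. o -> e, u -> i / F C0 _: no change
2. 0 -> e / C _ C: inserts after position(s) 5, 8: rarurepaged
surface: rarurepaged

cell NUM=ne, CASE=ma, ASPECT=ra:
underlying: ti-rur-pa-af
1. o -> e, u -> i / F C0 _: fires at position(s) 4: tirirpaaf
2. 0 -> e / C _ C: inserts after position(s) 5: tirirepaaf
surface: tirirepaaf
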